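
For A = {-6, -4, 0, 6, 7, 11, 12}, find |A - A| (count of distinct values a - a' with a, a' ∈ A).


A - A = {a - a' : a, a' ∈ A}; |A| = 7.
Bounds: 2|A|-1 ≤ |A - A| ≤ |A|² - |A| + 1, i.e. 13 ≤ |A - A| ≤ 43.
Note: 0 ∈ A - A always (from a - a). The set is symmetric: if d ∈ A - A then -d ∈ A - A.
Enumerate nonzero differences d = a - a' with a > a' (then include -d):
Positive differences: {1, 2, 4, 5, 6, 7, 10, 11, 12, 13, 15, 16, 17, 18}
Full difference set: {0} ∪ (positive diffs) ∪ (negative diffs).
|A - A| = 1 + 2·14 = 29 (matches direct enumeration: 29).

|A - A| = 29


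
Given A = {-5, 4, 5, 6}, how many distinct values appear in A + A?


A + A = {a + a' : a, a' ∈ A}; |A| = 4.
General bounds: 2|A| - 1 ≤ |A + A| ≤ |A|(|A|+1)/2, i.e. 7 ≤ |A + A| ≤ 10.
Lower bound 2|A|-1 is attained iff A is an arithmetic progression.
Enumerate sums a + a' for a ≤ a' (symmetric, so this suffices):
a = -5: -5+-5=-10, -5+4=-1, -5+5=0, -5+6=1
a = 4: 4+4=8, 4+5=9, 4+6=10
a = 5: 5+5=10, 5+6=11
a = 6: 6+6=12
Distinct sums: {-10, -1, 0, 1, 8, 9, 10, 11, 12}
|A + A| = 9

|A + A| = 9


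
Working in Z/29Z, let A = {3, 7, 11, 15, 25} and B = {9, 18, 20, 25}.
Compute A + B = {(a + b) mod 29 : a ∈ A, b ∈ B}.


Work in Z/29Z: reduce every sum a + b modulo 29.
Enumerate all 20 pairs:
a = 3: 3+9=12, 3+18=21, 3+20=23, 3+25=28
a = 7: 7+9=16, 7+18=25, 7+20=27, 7+25=3
a = 11: 11+9=20, 11+18=0, 11+20=2, 11+25=7
a = 15: 15+9=24, 15+18=4, 15+20=6, 15+25=11
a = 25: 25+9=5, 25+18=14, 25+20=16, 25+25=21
Distinct residues collected: {0, 2, 3, 4, 5, 6, 7, 11, 12, 14, 16, 20, 21, 23, 24, 25, 27, 28}
|A + B| = 18 (out of 29 total residues).

A + B = {0, 2, 3, 4, 5, 6, 7, 11, 12, 14, 16, 20, 21, 23, 24, 25, 27, 28}


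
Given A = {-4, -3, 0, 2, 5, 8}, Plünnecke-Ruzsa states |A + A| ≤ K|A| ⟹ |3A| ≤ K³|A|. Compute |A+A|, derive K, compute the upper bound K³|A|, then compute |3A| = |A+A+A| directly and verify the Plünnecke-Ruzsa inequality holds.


|A| = 6.
Step 1: Compute A + A by enumerating all 36 pairs.
A + A = {-8, -7, -6, -4, -3, -2, -1, 0, 1, 2, 4, 5, 7, 8, 10, 13, 16}, so |A + A| = 17.
Step 2: Doubling constant K = |A + A|/|A| = 17/6 = 17/6 ≈ 2.8333.
Step 3: Plünnecke-Ruzsa gives |3A| ≤ K³·|A| = (2.8333)³ · 6 ≈ 136.4722.
Step 4: Compute 3A = A + A + A directly by enumerating all triples (a,b,c) ∈ A³; |3A| = 30.
Step 5: Check 30 ≤ 136.4722? Yes ✓.

K = 17/6, Plünnecke-Ruzsa bound K³|A| ≈ 136.4722, |3A| = 30, inequality holds.


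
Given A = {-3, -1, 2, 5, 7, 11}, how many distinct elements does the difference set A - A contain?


A - A = {a - a' : a, a' ∈ A}; |A| = 6.
Bounds: 2|A|-1 ≤ |A - A| ≤ |A|² - |A| + 1, i.e. 11 ≤ |A - A| ≤ 31.
Note: 0 ∈ A - A always (from a - a). The set is symmetric: if d ∈ A - A then -d ∈ A - A.
Enumerate nonzero differences d = a - a' with a > a' (then include -d):
Positive differences: {2, 3, 4, 5, 6, 8, 9, 10, 12, 14}
Full difference set: {0} ∪ (positive diffs) ∪ (negative diffs).
|A - A| = 1 + 2·10 = 21 (matches direct enumeration: 21).

|A - A| = 21


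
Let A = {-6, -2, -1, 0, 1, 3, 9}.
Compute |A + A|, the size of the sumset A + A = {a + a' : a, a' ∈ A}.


A + A = {a + a' : a, a' ∈ A}; |A| = 7.
General bounds: 2|A| - 1 ≤ |A + A| ≤ |A|(|A|+1)/2, i.e. 13 ≤ |A + A| ≤ 28.
Lower bound 2|A|-1 is attained iff A is an arithmetic progression.
Enumerate sums a + a' for a ≤ a' (symmetric, so this suffices):
a = -6: -6+-6=-12, -6+-2=-8, -6+-1=-7, -6+0=-6, -6+1=-5, -6+3=-3, -6+9=3
a = -2: -2+-2=-4, -2+-1=-3, -2+0=-2, -2+1=-1, -2+3=1, -2+9=7
a = -1: -1+-1=-2, -1+0=-1, -1+1=0, -1+3=2, -1+9=8
a = 0: 0+0=0, 0+1=1, 0+3=3, 0+9=9
a = 1: 1+1=2, 1+3=4, 1+9=10
a = 3: 3+3=6, 3+9=12
a = 9: 9+9=18
Distinct sums: {-12, -8, -7, -6, -5, -4, -3, -2, -1, 0, 1, 2, 3, 4, 6, 7, 8, 9, 10, 12, 18}
|A + A| = 21

|A + A| = 21


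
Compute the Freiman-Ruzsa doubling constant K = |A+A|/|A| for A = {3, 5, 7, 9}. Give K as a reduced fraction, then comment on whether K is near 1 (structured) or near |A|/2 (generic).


|A| = 4.
Compute A + A by enumerating all 16 pairs.
A + A = {6, 8, 10, 12, 14, 16, 18}, so |A + A| = 7.
K = |A + A| / |A| = 7/4 (already in lowest terms) ≈ 1.7500.
Reference: AP of size 4 gives K = 7/4 ≈ 1.7500; a fully generic set of size 4 gives K ≈ 2.5000.

|A| = 4, |A + A| = 7, K = 7/4.


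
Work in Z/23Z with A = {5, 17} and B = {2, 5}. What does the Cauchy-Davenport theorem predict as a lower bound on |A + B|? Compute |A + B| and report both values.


Cauchy-Davenport: |A + B| ≥ min(p, |A| + |B| - 1) for A, B nonempty in Z/pZ.
|A| = 2, |B| = 2, p = 23.
CD lower bound = min(23, 2 + 2 - 1) = min(23, 3) = 3.
Compute A + B mod 23 directly:
a = 5: 5+2=7, 5+5=10
a = 17: 17+2=19, 17+5=22
A + B = {7, 10, 19, 22}, so |A + B| = 4.
Verify: 4 ≥ 3? Yes ✓.

CD lower bound = 3, actual |A + B| = 4.


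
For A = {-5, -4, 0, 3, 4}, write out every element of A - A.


A - A = {a - a' : a, a' ∈ A}.
Compute a - a' for each ordered pair (a, a'):
a = -5: -5--5=0, -5--4=-1, -5-0=-5, -5-3=-8, -5-4=-9
a = -4: -4--5=1, -4--4=0, -4-0=-4, -4-3=-7, -4-4=-8
a = 0: 0--5=5, 0--4=4, 0-0=0, 0-3=-3, 0-4=-4
a = 3: 3--5=8, 3--4=7, 3-0=3, 3-3=0, 3-4=-1
a = 4: 4--5=9, 4--4=8, 4-0=4, 4-3=1, 4-4=0
Collecting distinct values (and noting 0 appears from a-a):
A - A = {-9, -8, -7, -5, -4, -3, -1, 0, 1, 3, 4, 5, 7, 8, 9}
|A - A| = 15

A - A = {-9, -8, -7, -5, -4, -3, -1, 0, 1, 3, 4, 5, 7, 8, 9}


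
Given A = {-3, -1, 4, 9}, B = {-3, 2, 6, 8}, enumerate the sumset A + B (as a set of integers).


A + B = {a + b : a ∈ A, b ∈ B}.
Enumerate all |A|·|B| = 4·4 = 16 pairs (a, b) and collect distinct sums.
a = -3: -3+-3=-6, -3+2=-1, -3+6=3, -3+8=5
a = -1: -1+-3=-4, -1+2=1, -1+6=5, -1+8=7
a = 4: 4+-3=1, 4+2=6, 4+6=10, 4+8=12
a = 9: 9+-3=6, 9+2=11, 9+6=15, 9+8=17
Collecting distinct sums: A + B = {-6, -4, -1, 1, 3, 5, 6, 7, 10, 11, 12, 15, 17}
|A + B| = 13

A + B = {-6, -4, -1, 1, 3, 5, 6, 7, 10, 11, 12, 15, 17}


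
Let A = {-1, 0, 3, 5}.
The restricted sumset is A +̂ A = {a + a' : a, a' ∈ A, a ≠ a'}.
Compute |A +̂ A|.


Restricted sumset: A +̂ A = {a + a' : a ∈ A, a' ∈ A, a ≠ a'}.
Equivalently, take A + A and drop any sum 2a that is achievable ONLY as a + a for a ∈ A (i.e. sums representable only with equal summands).
Enumerate pairs (a, a') with a < a' (symmetric, so each unordered pair gives one sum; this covers all a ≠ a'):
  -1 + 0 = -1
  -1 + 3 = 2
  -1 + 5 = 4
  0 + 3 = 3
  0 + 5 = 5
  3 + 5 = 8
Collected distinct sums: {-1, 2, 3, 4, 5, 8}
|A +̂ A| = 6
(Reference bound: |A +̂ A| ≥ 2|A| - 3 for |A| ≥ 2, with |A| = 4 giving ≥ 5.)

|A +̂ A| = 6


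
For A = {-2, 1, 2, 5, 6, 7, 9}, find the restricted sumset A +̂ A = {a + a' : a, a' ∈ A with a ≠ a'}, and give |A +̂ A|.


Restricted sumset: A +̂ A = {a + a' : a ∈ A, a' ∈ A, a ≠ a'}.
Equivalently, take A + A and drop any sum 2a that is achievable ONLY as a + a for a ∈ A (i.e. sums representable only with equal summands).
Enumerate pairs (a, a') with a < a' (symmetric, so each unordered pair gives one sum; this covers all a ≠ a'):
  -2 + 1 = -1
  -2 + 2 = 0
  -2 + 5 = 3
  -2 + 6 = 4
  -2 + 7 = 5
  -2 + 9 = 7
  1 + 2 = 3
  1 + 5 = 6
  1 + 6 = 7
  1 + 7 = 8
  1 + 9 = 10
  2 + 5 = 7
  2 + 6 = 8
  2 + 7 = 9
  2 + 9 = 11
  5 + 6 = 11
  5 + 7 = 12
  5 + 9 = 14
  6 + 7 = 13
  6 + 9 = 15
  7 + 9 = 16
Collected distinct sums: {-1, 0, 3, 4, 5, 6, 7, 8, 9, 10, 11, 12, 13, 14, 15, 16}
|A +̂ A| = 16
(Reference bound: |A +̂ A| ≥ 2|A| - 3 for |A| ≥ 2, with |A| = 7 giving ≥ 11.)

|A +̂ A| = 16


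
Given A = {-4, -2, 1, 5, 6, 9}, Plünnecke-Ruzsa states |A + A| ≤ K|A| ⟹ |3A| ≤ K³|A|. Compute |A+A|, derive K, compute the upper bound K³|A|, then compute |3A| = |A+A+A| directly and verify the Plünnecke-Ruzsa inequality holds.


|A| = 6.
Step 1: Compute A + A by enumerating all 36 pairs.
A + A = {-8, -6, -4, -3, -1, 1, 2, 3, 4, 5, 6, 7, 10, 11, 12, 14, 15, 18}, so |A + A| = 18.
Step 2: Doubling constant K = |A + A|/|A| = 18/6 = 18/6 ≈ 3.0000.
Step 3: Plünnecke-Ruzsa gives |3A| ≤ K³·|A| = (3.0000)³ · 6 ≈ 162.0000.
Step 4: Compute 3A = A + A + A directly by enumerating all triples (a,b,c) ∈ A³; |3A| = 34.
Step 5: Check 34 ≤ 162.0000? Yes ✓.

K = 18/6, Plünnecke-Ruzsa bound K³|A| ≈ 162.0000, |3A| = 34, inequality holds.


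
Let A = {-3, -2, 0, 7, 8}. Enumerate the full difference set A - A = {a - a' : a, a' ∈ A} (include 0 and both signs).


A - A = {a - a' : a, a' ∈ A}.
Compute a - a' for each ordered pair (a, a'):
a = -3: -3--3=0, -3--2=-1, -3-0=-3, -3-7=-10, -3-8=-11
a = -2: -2--3=1, -2--2=0, -2-0=-2, -2-7=-9, -2-8=-10
a = 0: 0--3=3, 0--2=2, 0-0=0, 0-7=-7, 0-8=-8
a = 7: 7--3=10, 7--2=9, 7-0=7, 7-7=0, 7-8=-1
a = 8: 8--3=11, 8--2=10, 8-0=8, 8-7=1, 8-8=0
Collecting distinct values (and noting 0 appears from a-a):
A - A = {-11, -10, -9, -8, -7, -3, -2, -1, 0, 1, 2, 3, 7, 8, 9, 10, 11}
|A - A| = 17

A - A = {-11, -10, -9, -8, -7, -3, -2, -1, 0, 1, 2, 3, 7, 8, 9, 10, 11}


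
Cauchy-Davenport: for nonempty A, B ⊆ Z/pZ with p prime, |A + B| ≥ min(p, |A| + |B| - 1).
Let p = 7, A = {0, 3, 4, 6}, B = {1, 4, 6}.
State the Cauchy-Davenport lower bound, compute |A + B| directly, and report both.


Cauchy-Davenport: |A + B| ≥ min(p, |A| + |B| - 1) for A, B nonempty in Z/pZ.
|A| = 4, |B| = 3, p = 7.
CD lower bound = min(7, 4 + 3 - 1) = min(7, 6) = 6.
Compute A + B mod 7 directly:
a = 0: 0+1=1, 0+4=4, 0+6=6
a = 3: 3+1=4, 3+4=0, 3+6=2
a = 4: 4+1=5, 4+4=1, 4+6=3
a = 6: 6+1=0, 6+4=3, 6+6=5
A + B = {0, 1, 2, 3, 4, 5, 6}, so |A + B| = 7.
Verify: 7 ≥ 6? Yes ✓.

CD lower bound = 6, actual |A + B| = 7.


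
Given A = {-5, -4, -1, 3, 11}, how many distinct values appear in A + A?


A + A = {a + a' : a, a' ∈ A}; |A| = 5.
General bounds: 2|A| - 1 ≤ |A + A| ≤ |A|(|A|+1)/2, i.e. 9 ≤ |A + A| ≤ 15.
Lower bound 2|A|-1 is attained iff A is an arithmetic progression.
Enumerate sums a + a' for a ≤ a' (symmetric, so this suffices):
a = -5: -5+-5=-10, -5+-4=-9, -5+-1=-6, -5+3=-2, -5+11=6
a = -4: -4+-4=-8, -4+-1=-5, -4+3=-1, -4+11=7
a = -1: -1+-1=-2, -1+3=2, -1+11=10
a = 3: 3+3=6, 3+11=14
a = 11: 11+11=22
Distinct sums: {-10, -9, -8, -6, -5, -2, -1, 2, 6, 7, 10, 14, 22}
|A + A| = 13

|A + A| = 13


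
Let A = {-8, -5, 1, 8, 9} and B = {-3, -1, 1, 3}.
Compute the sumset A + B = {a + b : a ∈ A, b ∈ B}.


A + B = {a + b : a ∈ A, b ∈ B}.
Enumerate all |A|·|B| = 5·4 = 20 pairs (a, b) and collect distinct sums.
a = -8: -8+-3=-11, -8+-1=-9, -8+1=-7, -8+3=-5
a = -5: -5+-3=-8, -5+-1=-6, -5+1=-4, -5+3=-2
a = 1: 1+-3=-2, 1+-1=0, 1+1=2, 1+3=4
a = 8: 8+-3=5, 8+-1=7, 8+1=9, 8+3=11
a = 9: 9+-3=6, 9+-1=8, 9+1=10, 9+3=12
Collecting distinct sums: A + B = {-11, -9, -8, -7, -6, -5, -4, -2, 0, 2, 4, 5, 6, 7, 8, 9, 10, 11, 12}
|A + B| = 19

A + B = {-11, -9, -8, -7, -6, -5, -4, -2, 0, 2, 4, 5, 6, 7, 8, 9, 10, 11, 12}


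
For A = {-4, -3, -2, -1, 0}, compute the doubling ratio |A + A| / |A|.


|A| = 5.
Compute A + A by enumerating all 25 pairs.
A + A = {-8, -7, -6, -5, -4, -3, -2, -1, 0}, so |A + A| = 9.
K = |A + A| / |A| = 9/5 (already in lowest terms) ≈ 1.8000.
Reference: AP of size 5 gives K = 9/5 ≈ 1.8000; a fully generic set of size 5 gives K ≈ 3.0000.

|A| = 5, |A + A| = 9, K = 9/5.


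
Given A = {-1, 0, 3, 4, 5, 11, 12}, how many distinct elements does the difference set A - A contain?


A - A = {a - a' : a, a' ∈ A}; |A| = 7.
Bounds: 2|A|-1 ≤ |A - A| ≤ |A|² - |A| + 1, i.e. 13 ≤ |A - A| ≤ 43.
Note: 0 ∈ A - A always (from a - a). The set is symmetric: if d ∈ A - A then -d ∈ A - A.
Enumerate nonzero differences d = a - a' with a > a' (then include -d):
Positive differences: {1, 2, 3, 4, 5, 6, 7, 8, 9, 11, 12, 13}
Full difference set: {0} ∪ (positive diffs) ∪ (negative diffs).
|A - A| = 1 + 2·12 = 25 (matches direct enumeration: 25).

|A - A| = 25


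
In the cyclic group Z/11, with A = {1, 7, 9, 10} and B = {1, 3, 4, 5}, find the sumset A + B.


Work in Z/11Z: reduce every sum a + b modulo 11.
Enumerate all 16 pairs:
a = 1: 1+1=2, 1+3=4, 1+4=5, 1+5=6
a = 7: 7+1=8, 7+3=10, 7+4=0, 7+5=1
a = 9: 9+1=10, 9+3=1, 9+4=2, 9+5=3
a = 10: 10+1=0, 10+3=2, 10+4=3, 10+5=4
Distinct residues collected: {0, 1, 2, 3, 4, 5, 6, 8, 10}
|A + B| = 9 (out of 11 total residues).

A + B = {0, 1, 2, 3, 4, 5, 6, 8, 10}


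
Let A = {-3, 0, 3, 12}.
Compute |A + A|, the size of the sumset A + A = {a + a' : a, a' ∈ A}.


A + A = {a + a' : a, a' ∈ A}; |A| = 4.
General bounds: 2|A| - 1 ≤ |A + A| ≤ |A|(|A|+1)/2, i.e. 7 ≤ |A + A| ≤ 10.
Lower bound 2|A|-1 is attained iff A is an arithmetic progression.
Enumerate sums a + a' for a ≤ a' (symmetric, so this suffices):
a = -3: -3+-3=-6, -3+0=-3, -3+3=0, -3+12=9
a = 0: 0+0=0, 0+3=3, 0+12=12
a = 3: 3+3=6, 3+12=15
a = 12: 12+12=24
Distinct sums: {-6, -3, 0, 3, 6, 9, 12, 15, 24}
|A + A| = 9

|A + A| = 9


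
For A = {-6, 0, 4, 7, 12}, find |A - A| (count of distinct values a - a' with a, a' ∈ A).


A - A = {a - a' : a, a' ∈ A}; |A| = 5.
Bounds: 2|A|-1 ≤ |A - A| ≤ |A|² - |A| + 1, i.e. 9 ≤ |A - A| ≤ 21.
Note: 0 ∈ A - A always (from a - a). The set is symmetric: if d ∈ A - A then -d ∈ A - A.
Enumerate nonzero differences d = a - a' with a > a' (then include -d):
Positive differences: {3, 4, 5, 6, 7, 8, 10, 12, 13, 18}
Full difference set: {0} ∪ (positive diffs) ∪ (negative diffs).
|A - A| = 1 + 2·10 = 21 (matches direct enumeration: 21).

|A - A| = 21


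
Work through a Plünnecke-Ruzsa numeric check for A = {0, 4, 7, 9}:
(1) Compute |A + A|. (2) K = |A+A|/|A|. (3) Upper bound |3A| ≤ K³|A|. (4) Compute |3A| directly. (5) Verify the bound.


|A| = 4.
Step 1: Compute A + A by enumerating all 16 pairs.
A + A = {0, 4, 7, 8, 9, 11, 13, 14, 16, 18}, so |A + A| = 10.
Step 2: Doubling constant K = |A + A|/|A| = 10/4 = 10/4 ≈ 2.5000.
Step 3: Plünnecke-Ruzsa gives |3A| ≤ K³·|A| = (2.5000)³ · 4 ≈ 62.5000.
Step 4: Compute 3A = A + A + A directly by enumerating all triples (a,b,c) ∈ A³; |3A| = 19.
Step 5: Check 19 ≤ 62.5000? Yes ✓.

K = 10/4, Plünnecke-Ruzsa bound K³|A| ≈ 62.5000, |3A| = 19, inequality holds.


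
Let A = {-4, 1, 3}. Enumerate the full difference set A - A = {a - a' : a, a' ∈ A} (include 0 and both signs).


A - A = {a - a' : a, a' ∈ A}.
Compute a - a' for each ordered pair (a, a'):
a = -4: -4--4=0, -4-1=-5, -4-3=-7
a = 1: 1--4=5, 1-1=0, 1-3=-2
a = 3: 3--4=7, 3-1=2, 3-3=0
Collecting distinct values (and noting 0 appears from a-a):
A - A = {-7, -5, -2, 0, 2, 5, 7}
|A - A| = 7

A - A = {-7, -5, -2, 0, 2, 5, 7}


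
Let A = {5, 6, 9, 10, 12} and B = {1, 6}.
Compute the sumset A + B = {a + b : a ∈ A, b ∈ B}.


A + B = {a + b : a ∈ A, b ∈ B}.
Enumerate all |A|·|B| = 5·2 = 10 pairs (a, b) and collect distinct sums.
a = 5: 5+1=6, 5+6=11
a = 6: 6+1=7, 6+6=12
a = 9: 9+1=10, 9+6=15
a = 10: 10+1=11, 10+6=16
a = 12: 12+1=13, 12+6=18
Collecting distinct sums: A + B = {6, 7, 10, 11, 12, 13, 15, 16, 18}
|A + B| = 9

A + B = {6, 7, 10, 11, 12, 13, 15, 16, 18}


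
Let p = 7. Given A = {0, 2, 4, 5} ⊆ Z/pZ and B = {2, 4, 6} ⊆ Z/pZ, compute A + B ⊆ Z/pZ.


Work in Z/7Z: reduce every sum a + b modulo 7.
Enumerate all 12 pairs:
a = 0: 0+2=2, 0+4=4, 0+6=6
a = 2: 2+2=4, 2+4=6, 2+6=1
a = 4: 4+2=6, 4+4=1, 4+6=3
a = 5: 5+2=0, 5+4=2, 5+6=4
Distinct residues collected: {0, 1, 2, 3, 4, 6}
|A + B| = 6 (out of 7 total residues).

A + B = {0, 1, 2, 3, 4, 6}


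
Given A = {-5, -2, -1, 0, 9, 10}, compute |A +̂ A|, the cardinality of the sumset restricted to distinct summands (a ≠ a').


Restricted sumset: A +̂ A = {a + a' : a ∈ A, a' ∈ A, a ≠ a'}.
Equivalently, take A + A and drop any sum 2a that is achievable ONLY as a + a for a ∈ A (i.e. sums representable only with equal summands).
Enumerate pairs (a, a') with a < a' (symmetric, so each unordered pair gives one sum; this covers all a ≠ a'):
  -5 + -2 = -7
  -5 + -1 = -6
  -5 + 0 = -5
  -5 + 9 = 4
  -5 + 10 = 5
  -2 + -1 = -3
  -2 + 0 = -2
  -2 + 9 = 7
  -2 + 10 = 8
  -1 + 0 = -1
  -1 + 9 = 8
  -1 + 10 = 9
  0 + 9 = 9
  0 + 10 = 10
  9 + 10 = 19
Collected distinct sums: {-7, -6, -5, -3, -2, -1, 4, 5, 7, 8, 9, 10, 19}
|A +̂ A| = 13
(Reference bound: |A +̂ A| ≥ 2|A| - 3 for |A| ≥ 2, with |A| = 6 giving ≥ 9.)

|A +̂ A| = 13


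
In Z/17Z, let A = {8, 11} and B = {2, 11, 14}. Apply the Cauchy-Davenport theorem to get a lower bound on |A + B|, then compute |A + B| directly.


Cauchy-Davenport: |A + B| ≥ min(p, |A| + |B| - 1) for A, B nonempty in Z/pZ.
|A| = 2, |B| = 3, p = 17.
CD lower bound = min(17, 2 + 3 - 1) = min(17, 4) = 4.
Compute A + B mod 17 directly:
a = 8: 8+2=10, 8+11=2, 8+14=5
a = 11: 11+2=13, 11+11=5, 11+14=8
A + B = {2, 5, 8, 10, 13}, so |A + B| = 5.
Verify: 5 ≥ 4? Yes ✓.

CD lower bound = 4, actual |A + B| = 5.


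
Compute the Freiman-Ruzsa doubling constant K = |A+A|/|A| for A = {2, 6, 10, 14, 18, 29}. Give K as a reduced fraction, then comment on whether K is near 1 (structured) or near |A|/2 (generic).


|A| = 6.
Compute A + A by enumerating all 36 pairs.
A + A = {4, 8, 12, 16, 20, 24, 28, 31, 32, 35, 36, 39, 43, 47, 58}, so |A + A| = 15.
K = |A + A| / |A| = 15/6 = 5/2 ≈ 2.5000.
Reference: AP of size 6 gives K = 11/6 ≈ 1.8333; a fully generic set of size 6 gives K ≈ 3.5000.

|A| = 6, |A + A| = 15, K = 15/6 = 5/2.


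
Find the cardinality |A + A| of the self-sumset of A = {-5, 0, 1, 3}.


A + A = {a + a' : a, a' ∈ A}; |A| = 4.
General bounds: 2|A| - 1 ≤ |A + A| ≤ |A|(|A|+1)/2, i.e. 7 ≤ |A + A| ≤ 10.
Lower bound 2|A|-1 is attained iff A is an arithmetic progression.
Enumerate sums a + a' for a ≤ a' (symmetric, so this suffices):
a = -5: -5+-5=-10, -5+0=-5, -5+1=-4, -5+3=-2
a = 0: 0+0=0, 0+1=1, 0+3=3
a = 1: 1+1=2, 1+3=4
a = 3: 3+3=6
Distinct sums: {-10, -5, -4, -2, 0, 1, 2, 3, 4, 6}
|A + A| = 10

|A + A| = 10


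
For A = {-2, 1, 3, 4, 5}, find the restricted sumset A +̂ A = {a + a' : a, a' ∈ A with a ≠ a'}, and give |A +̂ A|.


Restricted sumset: A +̂ A = {a + a' : a ∈ A, a' ∈ A, a ≠ a'}.
Equivalently, take A + A and drop any sum 2a that is achievable ONLY as a + a for a ∈ A (i.e. sums representable only with equal summands).
Enumerate pairs (a, a') with a < a' (symmetric, so each unordered pair gives one sum; this covers all a ≠ a'):
  -2 + 1 = -1
  -2 + 3 = 1
  -2 + 4 = 2
  -2 + 5 = 3
  1 + 3 = 4
  1 + 4 = 5
  1 + 5 = 6
  3 + 4 = 7
  3 + 5 = 8
  4 + 5 = 9
Collected distinct sums: {-1, 1, 2, 3, 4, 5, 6, 7, 8, 9}
|A +̂ A| = 10
(Reference bound: |A +̂ A| ≥ 2|A| - 3 for |A| ≥ 2, with |A| = 5 giving ≥ 7.)

|A +̂ A| = 10


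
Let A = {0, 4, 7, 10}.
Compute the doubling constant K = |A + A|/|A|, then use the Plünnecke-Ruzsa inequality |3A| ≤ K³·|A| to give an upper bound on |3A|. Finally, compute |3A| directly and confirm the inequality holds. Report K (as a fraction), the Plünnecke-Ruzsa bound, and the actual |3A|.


|A| = 4.
Step 1: Compute A + A by enumerating all 16 pairs.
A + A = {0, 4, 7, 8, 10, 11, 14, 17, 20}, so |A + A| = 9.
Step 2: Doubling constant K = |A + A|/|A| = 9/4 = 9/4 ≈ 2.2500.
Step 3: Plünnecke-Ruzsa gives |3A| ≤ K³·|A| = (2.2500)³ · 4 ≈ 45.5625.
Step 4: Compute 3A = A + A + A directly by enumerating all triples (a,b,c) ∈ A³; |3A| = 16.
Step 5: Check 16 ≤ 45.5625? Yes ✓.

K = 9/4, Plünnecke-Ruzsa bound K³|A| ≈ 45.5625, |3A| = 16, inequality holds.


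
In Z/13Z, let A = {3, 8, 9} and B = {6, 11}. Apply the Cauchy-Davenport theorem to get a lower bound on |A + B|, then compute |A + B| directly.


Cauchy-Davenport: |A + B| ≥ min(p, |A| + |B| - 1) for A, B nonempty in Z/pZ.
|A| = 3, |B| = 2, p = 13.
CD lower bound = min(13, 3 + 2 - 1) = min(13, 4) = 4.
Compute A + B mod 13 directly:
a = 3: 3+6=9, 3+11=1
a = 8: 8+6=1, 8+11=6
a = 9: 9+6=2, 9+11=7
A + B = {1, 2, 6, 7, 9}, so |A + B| = 5.
Verify: 5 ≥ 4? Yes ✓.

CD lower bound = 4, actual |A + B| = 5.


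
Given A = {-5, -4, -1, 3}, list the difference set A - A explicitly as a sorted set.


A - A = {a - a' : a, a' ∈ A}.
Compute a - a' for each ordered pair (a, a'):
a = -5: -5--5=0, -5--4=-1, -5--1=-4, -5-3=-8
a = -4: -4--5=1, -4--4=0, -4--1=-3, -4-3=-7
a = -1: -1--5=4, -1--4=3, -1--1=0, -1-3=-4
a = 3: 3--5=8, 3--4=7, 3--1=4, 3-3=0
Collecting distinct values (and noting 0 appears from a-a):
A - A = {-8, -7, -4, -3, -1, 0, 1, 3, 4, 7, 8}
|A - A| = 11

A - A = {-8, -7, -4, -3, -1, 0, 1, 3, 4, 7, 8}


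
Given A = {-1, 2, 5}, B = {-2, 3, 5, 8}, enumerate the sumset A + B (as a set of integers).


A + B = {a + b : a ∈ A, b ∈ B}.
Enumerate all |A|·|B| = 3·4 = 12 pairs (a, b) and collect distinct sums.
a = -1: -1+-2=-3, -1+3=2, -1+5=4, -1+8=7
a = 2: 2+-2=0, 2+3=5, 2+5=7, 2+8=10
a = 5: 5+-2=3, 5+3=8, 5+5=10, 5+8=13
Collecting distinct sums: A + B = {-3, 0, 2, 3, 4, 5, 7, 8, 10, 13}
|A + B| = 10

A + B = {-3, 0, 2, 3, 4, 5, 7, 8, 10, 13}


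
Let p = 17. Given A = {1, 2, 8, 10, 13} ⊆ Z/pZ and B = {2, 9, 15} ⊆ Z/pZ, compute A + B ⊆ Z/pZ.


Work in Z/17Z: reduce every sum a + b modulo 17.
Enumerate all 15 pairs:
a = 1: 1+2=3, 1+9=10, 1+15=16
a = 2: 2+2=4, 2+9=11, 2+15=0
a = 8: 8+2=10, 8+9=0, 8+15=6
a = 10: 10+2=12, 10+9=2, 10+15=8
a = 13: 13+2=15, 13+9=5, 13+15=11
Distinct residues collected: {0, 2, 3, 4, 5, 6, 8, 10, 11, 12, 15, 16}
|A + B| = 12 (out of 17 total residues).

A + B = {0, 2, 3, 4, 5, 6, 8, 10, 11, 12, 15, 16}


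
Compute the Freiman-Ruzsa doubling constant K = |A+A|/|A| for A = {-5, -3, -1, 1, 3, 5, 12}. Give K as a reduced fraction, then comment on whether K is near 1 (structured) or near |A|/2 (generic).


|A| = 7.
Compute A + A by enumerating all 49 pairs.
A + A = {-10, -8, -6, -4, -2, 0, 2, 4, 6, 7, 8, 9, 10, 11, 13, 15, 17, 24}, so |A + A| = 18.
K = |A + A| / |A| = 18/7 (already in lowest terms) ≈ 2.5714.
Reference: AP of size 7 gives K = 13/7 ≈ 1.8571; a fully generic set of size 7 gives K ≈ 4.0000.

|A| = 7, |A + A| = 18, K = 18/7.


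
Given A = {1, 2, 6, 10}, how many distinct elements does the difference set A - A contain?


A - A = {a - a' : a, a' ∈ A}; |A| = 4.
Bounds: 2|A|-1 ≤ |A - A| ≤ |A|² - |A| + 1, i.e. 7 ≤ |A - A| ≤ 13.
Note: 0 ∈ A - A always (from a - a). The set is symmetric: if d ∈ A - A then -d ∈ A - A.
Enumerate nonzero differences d = a - a' with a > a' (then include -d):
Positive differences: {1, 4, 5, 8, 9}
Full difference set: {0} ∪ (positive diffs) ∪ (negative diffs).
|A - A| = 1 + 2·5 = 11 (matches direct enumeration: 11).

|A - A| = 11


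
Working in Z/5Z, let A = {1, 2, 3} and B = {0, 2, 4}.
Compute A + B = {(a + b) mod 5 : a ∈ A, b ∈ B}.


Work in Z/5Z: reduce every sum a + b modulo 5.
Enumerate all 9 pairs:
a = 1: 1+0=1, 1+2=3, 1+4=0
a = 2: 2+0=2, 2+2=4, 2+4=1
a = 3: 3+0=3, 3+2=0, 3+4=2
Distinct residues collected: {0, 1, 2, 3, 4}
|A + B| = 5 (out of 5 total residues).

A + B = {0, 1, 2, 3, 4}


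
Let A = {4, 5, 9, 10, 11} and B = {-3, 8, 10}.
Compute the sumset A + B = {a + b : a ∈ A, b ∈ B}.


A + B = {a + b : a ∈ A, b ∈ B}.
Enumerate all |A|·|B| = 5·3 = 15 pairs (a, b) and collect distinct sums.
a = 4: 4+-3=1, 4+8=12, 4+10=14
a = 5: 5+-3=2, 5+8=13, 5+10=15
a = 9: 9+-3=6, 9+8=17, 9+10=19
a = 10: 10+-3=7, 10+8=18, 10+10=20
a = 11: 11+-3=8, 11+8=19, 11+10=21
Collecting distinct sums: A + B = {1, 2, 6, 7, 8, 12, 13, 14, 15, 17, 18, 19, 20, 21}
|A + B| = 14

A + B = {1, 2, 6, 7, 8, 12, 13, 14, 15, 17, 18, 19, 20, 21}


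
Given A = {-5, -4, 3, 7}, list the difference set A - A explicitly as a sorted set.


A - A = {a - a' : a, a' ∈ A}.
Compute a - a' for each ordered pair (a, a'):
a = -5: -5--5=0, -5--4=-1, -5-3=-8, -5-7=-12
a = -4: -4--5=1, -4--4=0, -4-3=-7, -4-7=-11
a = 3: 3--5=8, 3--4=7, 3-3=0, 3-7=-4
a = 7: 7--5=12, 7--4=11, 7-3=4, 7-7=0
Collecting distinct values (and noting 0 appears from a-a):
A - A = {-12, -11, -8, -7, -4, -1, 0, 1, 4, 7, 8, 11, 12}
|A - A| = 13

A - A = {-12, -11, -8, -7, -4, -1, 0, 1, 4, 7, 8, 11, 12}


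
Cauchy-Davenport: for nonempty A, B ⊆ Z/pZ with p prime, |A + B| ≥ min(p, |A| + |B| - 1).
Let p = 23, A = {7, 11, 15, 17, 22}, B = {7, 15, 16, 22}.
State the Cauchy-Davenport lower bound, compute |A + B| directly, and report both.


Cauchy-Davenport: |A + B| ≥ min(p, |A| + |B| - 1) for A, B nonempty in Z/pZ.
|A| = 5, |B| = 4, p = 23.
CD lower bound = min(23, 5 + 4 - 1) = min(23, 8) = 8.
Compute A + B mod 23 directly:
a = 7: 7+7=14, 7+15=22, 7+16=0, 7+22=6
a = 11: 11+7=18, 11+15=3, 11+16=4, 11+22=10
a = 15: 15+7=22, 15+15=7, 15+16=8, 15+22=14
a = 17: 17+7=1, 17+15=9, 17+16=10, 17+22=16
a = 22: 22+7=6, 22+15=14, 22+16=15, 22+22=21
A + B = {0, 1, 3, 4, 6, 7, 8, 9, 10, 14, 15, 16, 18, 21, 22}, so |A + B| = 15.
Verify: 15 ≥ 8? Yes ✓.

CD lower bound = 8, actual |A + B| = 15.


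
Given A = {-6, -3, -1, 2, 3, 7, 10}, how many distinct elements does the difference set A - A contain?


A - A = {a - a' : a, a' ∈ A}; |A| = 7.
Bounds: 2|A|-1 ≤ |A - A| ≤ |A|² - |A| + 1, i.e. 13 ≤ |A - A| ≤ 43.
Note: 0 ∈ A - A always (from a - a). The set is symmetric: if d ∈ A - A then -d ∈ A - A.
Enumerate nonzero differences d = a - a' with a > a' (then include -d):
Positive differences: {1, 2, 3, 4, 5, 6, 7, 8, 9, 10, 11, 13, 16}
Full difference set: {0} ∪ (positive diffs) ∪ (negative diffs).
|A - A| = 1 + 2·13 = 27 (matches direct enumeration: 27).

|A - A| = 27


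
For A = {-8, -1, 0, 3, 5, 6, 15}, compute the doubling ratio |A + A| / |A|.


|A| = 7.
Compute A + A by enumerating all 49 pairs.
A + A = {-16, -9, -8, -5, -3, -2, -1, 0, 2, 3, 4, 5, 6, 7, 8, 9, 10, 11, 12, 14, 15, 18, 20, 21, 30}, so |A + A| = 25.
K = |A + A| / |A| = 25/7 (already in lowest terms) ≈ 3.5714.
Reference: AP of size 7 gives K = 13/7 ≈ 1.8571; a fully generic set of size 7 gives K ≈ 4.0000.

|A| = 7, |A + A| = 25, K = 25/7.


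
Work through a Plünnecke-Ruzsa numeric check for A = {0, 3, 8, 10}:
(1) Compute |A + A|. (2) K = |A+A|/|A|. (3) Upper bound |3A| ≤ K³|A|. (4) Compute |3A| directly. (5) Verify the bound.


|A| = 4.
Step 1: Compute A + A by enumerating all 16 pairs.
A + A = {0, 3, 6, 8, 10, 11, 13, 16, 18, 20}, so |A + A| = 10.
Step 2: Doubling constant K = |A + A|/|A| = 10/4 = 10/4 ≈ 2.5000.
Step 3: Plünnecke-Ruzsa gives |3A| ≤ K³·|A| = (2.5000)³ · 4 ≈ 62.5000.
Step 4: Compute 3A = A + A + A directly by enumerating all triples (a,b,c) ∈ A³; |3A| = 19.
Step 5: Check 19 ≤ 62.5000? Yes ✓.

K = 10/4, Plünnecke-Ruzsa bound K³|A| ≈ 62.5000, |3A| = 19, inequality holds.


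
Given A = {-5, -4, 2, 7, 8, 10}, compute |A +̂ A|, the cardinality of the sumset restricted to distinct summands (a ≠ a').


Restricted sumset: A +̂ A = {a + a' : a ∈ A, a' ∈ A, a ≠ a'}.
Equivalently, take A + A and drop any sum 2a that is achievable ONLY as a + a for a ∈ A (i.e. sums representable only with equal summands).
Enumerate pairs (a, a') with a < a' (symmetric, so each unordered pair gives one sum; this covers all a ≠ a'):
  -5 + -4 = -9
  -5 + 2 = -3
  -5 + 7 = 2
  -5 + 8 = 3
  -5 + 10 = 5
  -4 + 2 = -2
  -4 + 7 = 3
  -4 + 8 = 4
  -4 + 10 = 6
  2 + 7 = 9
  2 + 8 = 10
  2 + 10 = 12
  7 + 8 = 15
  7 + 10 = 17
  8 + 10 = 18
Collected distinct sums: {-9, -3, -2, 2, 3, 4, 5, 6, 9, 10, 12, 15, 17, 18}
|A +̂ A| = 14
(Reference bound: |A +̂ A| ≥ 2|A| - 3 for |A| ≥ 2, with |A| = 6 giving ≥ 9.)

|A +̂ A| = 14


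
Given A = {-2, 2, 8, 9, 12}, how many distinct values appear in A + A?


A + A = {a + a' : a, a' ∈ A}; |A| = 5.
General bounds: 2|A| - 1 ≤ |A + A| ≤ |A|(|A|+1)/2, i.e. 9 ≤ |A + A| ≤ 15.
Lower bound 2|A|-1 is attained iff A is an arithmetic progression.
Enumerate sums a + a' for a ≤ a' (symmetric, so this suffices):
a = -2: -2+-2=-4, -2+2=0, -2+8=6, -2+9=7, -2+12=10
a = 2: 2+2=4, 2+8=10, 2+9=11, 2+12=14
a = 8: 8+8=16, 8+9=17, 8+12=20
a = 9: 9+9=18, 9+12=21
a = 12: 12+12=24
Distinct sums: {-4, 0, 4, 6, 7, 10, 11, 14, 16, 17, 18, 20, 21, 24}
|A + A| = 14

|A + A| = 14


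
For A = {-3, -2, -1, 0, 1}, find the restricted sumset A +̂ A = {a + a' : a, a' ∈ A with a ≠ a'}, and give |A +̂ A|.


Restricted sumset: A +̂ A = {a + a' : a ∈ A, a' ∈ A, a ≠ a'}.
Equivalently, take A + A and drop any sum 2a that is achievable ONLY as a + a for a ∈ A (i.e. sums representable only with equal summands).
Enumerate pairs (a, a') with a < a' (symmetric, so each unordered pair gives one sum; this covers all a ≠ a'):
  -3 + -2 = -5
  -3 + -1 = -4
  -3 + 0 = -3
  -3 + 1 = -2
  -2 + -1 = -3
  -2 + 0 = -2
  -2 + 1 = -1
  -1 + 0 = -1
  -1 + 1 = 0
  0 + 1 = 1
Collected distinct sums: {-5, -4, -3, -2, -1, 0, 1}
|A +̂ A| = 7
(Reference bound: |A +̂ A| ≥ 2|A| - 3 for |A| ≥ 2, with |A| = 5 giving ≥ 7.)

|A +̂ A| = 7


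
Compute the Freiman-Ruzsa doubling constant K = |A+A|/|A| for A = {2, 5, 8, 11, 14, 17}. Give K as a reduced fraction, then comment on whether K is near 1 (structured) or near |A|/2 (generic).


|A| = 6.
Compute A + A by enumerating all 36 pairs.
A + A = {4, 7, 10, 13, 16, 19, 22, 25, 28, 31, 34}, so |A + A| = 11.
K = |A + A| / |A| = 11/6 (already in lowest terms) ≈ 1.8333.
Reference: AP of size 6 gives K = 11/6 ≈ 1.8333; a fully generic set of size 6 gives K ≈ 3.5000.

|A| = 6, |A + A| = 11, K = 11/6.


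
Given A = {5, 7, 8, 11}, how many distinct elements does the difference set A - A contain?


A - A = {a - a' : a, a' ∈ A}; |A| = 4.
Bounds: 2|A|-1 ≤ |A - A| ≤ |A|² - |A| + 1, i.e. 7 ≤ |A - A| ≤ 13.
Note: 0 ∈ A - A always (from a - a). The set is symmetric: if d ∈ A - A then -d ∈ A - A.
Enumerate nonzero differences d = a - a' with a > a' (then include -d):
Positive differences: {1, 2, 3, 4, 6}
Full difference set: {0} ∪ (positive diffs) ∪ (negative diffs).
|A - A| = 1 + 2·5 = 11 (matches direct enumeration: 11).

|A - A| = 11


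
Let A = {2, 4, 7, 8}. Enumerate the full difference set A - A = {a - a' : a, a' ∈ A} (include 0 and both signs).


A - A = {a - a' : a, a' ∈ A}.
Compute a - a' for each ordered pair (a, a'):
a = 2: 2-2=0, 2-4=-2, 2-7=-5, 2-8=-6
a = 4: 4-2=2, 4-4=0, 4-7=-3, 4-8=-4
a = 7: 7-2=5, 7-4=3, 7-7=0, 7-8=-1
a = 8: 8-2=6, 8-4=4, 8-7=1, 8-8=0
Collecting distinct values (and noting 0 appears from a-a):
A - A = {-6, -5, -4, -3, -2, -1, 0, 1, 2, 3, 4, 5, 6}
|A - A| = 13

A - A = {-6, -5, -4, -3, -2, -1, 0, 1, 2, 3, 4, 5, 6}


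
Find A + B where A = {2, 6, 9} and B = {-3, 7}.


A + B = {a + b : a ∈ A, b ∈ B}.
Enumerate all |A|·|B| = 3·2 = 6 pairs (a, b) and collect distinct sums.
a = 2: 2+-3=-1, 2+7=9
a = 6: 6+-3=3, 6+7=13
a = 9: 9+-3=6, 9+7=16
Collecting distinct sums: A + B = {-1, 3, 6, 9, 13, 16}
|A + B| = 6

A + B = {-1, 3, 6, 9, 13, 16}


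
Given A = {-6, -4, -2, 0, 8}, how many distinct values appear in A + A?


A + A = {a + a' : a, a' ∈ A}; |A| = 5.
General bounds: 2|A| - 1 ≤ |A + A| ≤ |A|(|A|+1)/2, i.e. 9 ≤ |A + A| ≤ 15.
Lower bound 2|A|-1 is attained iff A is an arithmetic progression.
Enumerate sums a + a' for a ≤ a' (symmetric, so this suffices):
a = -6: -6+-6=-12, -6+-4=-10, -6+-2=-8, -6+0=-6, -6+8=2
a = -4: -4+-4=-8, -4+-2=-6, -4+0=-4, -4+8=4
a = -2: -2+-2=-4, -2+0=-2, -2+8=6
a = 0: 0+0=0, 0+8=8
a = 8: 8+8=16
Distinct sums: {-12, -10, -8, -6, -4, -2, 0, 2, 4, 6, 8, 16}
|A + A| = 12

|A + A| = 12


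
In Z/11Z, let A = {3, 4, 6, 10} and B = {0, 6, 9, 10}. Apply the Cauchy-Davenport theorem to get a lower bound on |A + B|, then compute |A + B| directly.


Cauchy-Davenport: |A + B| ≥ min(p, |A| + |B| - 1) for A, B nonempty in Z/pZ.
|A| = 4, |B| = 4, p = 11.
CD lower bound = min(11, 4 + 4 - 1) = min(11, 7) = 7.
Compute A + B mod 11 directly:
a = 3: 3+0=3, 3+6=9, 3+9=1, 3+10=2
a = 4: 4+0=4, 4+6=10, 4+9=2, 4+10=3
a = 6: 6+0=6, 6+6=1, 6+9=4, 6+10=5
a = 10: 10+0=10, 10+6=5, 10+9=8, 10+10=9
A + B = {1, 2, 3, 4, 5, 6, 8, 9, 10}, so |A + B| = 9.
Verify: 9 ≥ 7? Yes ✓.

CD lower bound = 7, actual |A + B| = 9.


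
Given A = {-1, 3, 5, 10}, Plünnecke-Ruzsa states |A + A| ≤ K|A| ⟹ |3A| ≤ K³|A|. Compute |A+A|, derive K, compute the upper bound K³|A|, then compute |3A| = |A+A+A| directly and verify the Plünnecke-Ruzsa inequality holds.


|A| = 4.
Step 1: Compute A + A by enumerating all 16 pairs.
A + A = {-2, 2, 4, 6, 8, 9, 10, 13, 15, 20}, so |A + A| = 10.
Step 2: Doubling constant K = |A + A|/|A| = 10/4 = 10/4 ≈ 2.5000.
Step 3: Plünnecke-Ruzsa gives |3A| ≤ K³·|A| = (2.5000)³ · 4 ≈ 62.5000.
Step 4: Compute 3A = A + A + A directly by enumerating all triples (a,b,c) ∈ A³; |3A| = 19.
Step 5: Check 19 ≤ 62.5000? Yes ✓.

K = 10/4, Plünnecke-Ruzsa bound K³|A| ≈ 62.5000, |3A| = 19, inequality holds.


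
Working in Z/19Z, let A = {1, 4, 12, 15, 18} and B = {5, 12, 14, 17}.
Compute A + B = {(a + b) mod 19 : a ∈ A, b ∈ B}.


Work in Z/19Z: reduce every sum a + b modulo 19.
Enumerate all 20 pairs:
a = 1: 1+5=6, 1+12=13, 1+14=15, 1+17=18
a = 4: 4+5=9, 4+12=16, 4+14=18, 4+17=2
a = 12: 12+5=17, 12+12=5, 12+14=7, 12+17=10
a = 15: 15+5=1, 15+12=8, 15+14=10, 15+17=13
a = 18: 18+5=4, 18+12=11, 18+14=13, 18+17=16
Distinct residues collected: {1, 2, 4, 5, 6, 7, 8, 9, 10, 11, 13, 15, 16, 17, 18}
|A + B| = 15 (out of 19 total residues).

A + B = {1, 2, 4, 5, 6, 7, 8, 9, 10, 11, 13, 15, 16, 17, 18}


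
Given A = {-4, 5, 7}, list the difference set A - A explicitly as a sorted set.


A - A = {a - a' : a, a' ∈ A}.
Compute a - a' for each ordered pair (a, a'):
a = -4: -4--4=0, -4-5=-9, -4-7=-11
a = 5: 5--4=9, 5-5=0, 5-7=-2
a = 7: 7--4=11, 7-5=2, 7-7=0
Collecting distinct values (and noting 0 appears from a-a):
A - A = {-11, -9, -2, 0, 2, 9, 11}
|A - A| = 7

A - A = {-11, -9, -2, 0, 2, 9, 11}


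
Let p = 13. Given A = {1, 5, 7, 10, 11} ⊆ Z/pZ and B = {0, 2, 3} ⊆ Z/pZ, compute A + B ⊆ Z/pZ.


Work in Z/13Z: reduce every sum a + b modulo 13.
Enumerate all 15 pairs:
a = 1: 1+0=1, 1+2=3, 1+3=4
a = 5: 5+0=5, 5+2=7, 5+3=8
a = 7: 7+0=7, 7+2=9, 7+3=10
a = 10: 10+0=10, 10+2=12, 10+3=0
a = 11: 11+0=11, 11+2=0, 11+3=1
Distinct residues collected: {0, 1, 3, 4, 5, 7, 8, 9, 10, 11, 12}
|A + B| = 11 (out of 13 total residues).

A + B = {0, 1, 3, 4, 5, 7, 8, 9, 10, 11, 12}


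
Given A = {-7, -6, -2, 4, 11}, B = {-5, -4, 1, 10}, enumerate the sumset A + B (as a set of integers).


A + B = {a + b : a ∈ A, b ∈ B}.
Enumerate all |A|·|B| = 5·4 = 20 pairs (a, b) and collect distinct sums.
a = -7: -7+-5=-12, -7+-4=-11, -7+1=-6, -7+10=3
a = -6: -6+-5=-11, -6+-4=-10, -6+1=-5, -6+10=4
a = -2: -2+-5=-7, -2+-4=-6, -2+1=-1, -2+10=8
a = 4: 4+-5=-1, 4+-4=0, 4+1=5, 4+10=14
a = 11: 11+-5=6, 11+-4=7, 11+1=12, 11+10=21
Collecting distinct sums: A + B = {-12, -11, -10, -7, -6, -5, -1, 0, 3, 4, 5, 6, 7, 8, 12, 14, 21}
|A + B| = 17

A + B = {-12, -11, -10, -7, -6, -5, -1, 0, 3, 4, 5, 6, 7, 8, 12, 14, 21}


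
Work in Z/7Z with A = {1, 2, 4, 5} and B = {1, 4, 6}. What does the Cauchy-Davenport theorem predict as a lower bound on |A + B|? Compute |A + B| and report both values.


Cauchy-Davenport: |A + B| ≥ min(p, |A| + |B| - 1) for A, B nonempty in Z/pZ.
|A| = 4, |B| = 3, p = 7.
CD lower bound = min(7, 4 + 3 - 1) = min(7, 6) = 6.
Compute A + B mod 7 directly:
a = 1: 1+1=2, 1+4=5, 1+6=0
a = 2: 2+1=3, 2+4=6, 2+6=1
a = 4: 4+1=5, 4+4=1, 4+6=3
a = 5: 5+1=6, 5+4=2, 5+6=4
A + B = {0, 1, 2, 3, 4, 5, 6}, so |A + B| = 7.
Verify: 7 ≥ 6? Yes ✓.

CD lower bound = 6, actual |A + B| = 7.


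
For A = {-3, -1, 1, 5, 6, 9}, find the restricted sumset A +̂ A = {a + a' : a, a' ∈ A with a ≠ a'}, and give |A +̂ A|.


Restricted sumset: A +̂ A = {a + a' : a ∈ A, a' ∈ A, a ≠ a'}.
Equivalently, take A + A and drop any sum 2a that is achievable ONLY as a + a for a ∈ A (i.e. sums representable only with equal summands).
Enumerate pairs (a, a') with a < a' (symmetric, so each unordered pair gives one sum; this covers all a ≠ a'):
  -3 + -1 = -4
  -3 + 1 = -2
  -3 + 5 = 2
  -3 + 6 = 3
  -3 + 9 = 6
  -1 + 1 = 0
  -1 + 5 = 4
  -1 + 6 = 5
  -1 + 9 = 8
  1 + 5 = 6
  1 + 6 = 7
  1 + 9 = 10
  5 + 6 = 11
  5 + 9 = 14
  6 + 9 = 15
Collected distinct sums: {-4, -2, 0, 2, 3, 4, 5, 6, 7, 8, 10, 11, 14, 15}
|A +̂ A| = 14
(Reference bound: |A +̂ A| ≥ 2|A| - 3 for |A| ≥ 2, with |A| = 6 giving ≥ 9.)

|A +̂ A| = 14


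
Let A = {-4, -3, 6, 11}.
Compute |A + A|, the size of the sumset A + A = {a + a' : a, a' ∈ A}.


A + A = {a + a' : a, a' ∈ A}; |A| = 4.
General bounds: 2|A| - 1 ≤ |A + A| ≤ |A|(|A|+1)/2, i.e. 7 ≤ |A + A| ≤ 10.
Lower bound 2|A|-1 is attained iff A is an arithmetic progression.
Enumerate sums a + a' for a ≤ a' (symmetric, so this suffices):
a = -4: -4+-4=-8, -4+-3=-7, -4+6=2, -4+11=7
a = -3: -3+-3=-6, -3+6=3, -3+11=8
a = 6: 6+6=12, 6+11=17
a = 11: 11+11=22
Distinct sums: {-8, -7, -6, 2, 3, 7, 8, 12, 17, 22}
|A + A| = 10

|A + A| = 10


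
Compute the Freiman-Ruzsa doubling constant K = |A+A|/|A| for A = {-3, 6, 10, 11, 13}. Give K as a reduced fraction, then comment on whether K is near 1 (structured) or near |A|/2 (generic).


|A| = 5.
Compute A + A by enumerating all 25 pairs.
A + A = {-6, 3, 7, 8, 10, 12, 16, 17, 19, 20, 21, 22, 23, 24, 26}, so |A + A| = 15.
K = |A + A| / |A| = 15/5 = 3/1 ≈ 3.0000.
Reference: AP of size 5 gives K = 9/5 ≈ 1.8000; a fully generic set of size 5 gives K ≈ 3.0000.

|A| = 5, |A + A| = 15, K = 15/5 = 3/1.


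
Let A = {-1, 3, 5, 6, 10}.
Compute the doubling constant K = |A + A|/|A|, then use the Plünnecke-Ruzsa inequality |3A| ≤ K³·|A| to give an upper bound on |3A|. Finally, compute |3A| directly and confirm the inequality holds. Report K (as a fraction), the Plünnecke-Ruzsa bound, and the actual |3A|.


|A| = 5.
Step 1: Compute A + A by enumerating all 25 pairs.
A + A = {-2, 2, 4, 5, 6, 8, 9, 10, 11, 12, 13, 15, 16, 20}, so |A + A| = 14.
Step 2: Doubling constant K = |A + A|/|A| = 14/5 = 14/5 ≈ 2.8000.
Step 3: Plünnecke-Ruzsa gives |3A| ≤ K³·|A| = (2.8000)³ · 5 ≈ 109.7600.
Step 4: Compute 3A = A + A + A directly by enumerating all triples (a,b,c) ∈ A³; |3A| = 25.
Step 5: Check 25 ≤ 109.7600? Yes ✓.

K = 14/5, Plünnecke-Ruzsa bound K³|A| ≈ 109.7600, |3A| = 25, inequality holds.


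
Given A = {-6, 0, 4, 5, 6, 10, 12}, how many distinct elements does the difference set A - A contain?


A - A = {a - a' : a, a' ∈ A}; |A| = 7.
Bounds: 2|A|-1 ≤ |A - A| ≤ |A|² - |A| + 1, i.e. 13 ≤ |A - A| ≤ 43.
Note: 0 ∈ A - A always (from a - a). The set is symmetric: if d ∈ A - A then -d ∈ A - A.
Enumerate nonzero differences d = a - a' with a > a' (then include -d):
Positive differences: {1, 2, 4, 5, 6, 7, 8, 10, 11, 12, 16, 18}
Full difference set: {0} ∪ (positive diffs) ∪ (negative diffs).
|A - A| = 1 + 2·12 = 25 (matches direct enumeration: 25).

|A - A| = 25


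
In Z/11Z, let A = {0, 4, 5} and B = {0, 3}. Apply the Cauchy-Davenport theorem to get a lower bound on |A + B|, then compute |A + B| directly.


Cauchy-Davenport: |A + B| ≥ min(p, |A| + |B| - 1) for A, B nonempty in Z/pZ.
|A| = 3, |B| = 2, p = 11.
CD lower bound = min(11, 3 + 2 - 1) = min(11, 4) = 4.
Compute A + B mod 11 directly:
a = 0: 0+0=0, 0+3=3
a = 4: 4+0=4, 4+3=7
a = 5: 5+0=5, 5+3=8
A + B = {0, 3, 4, 5, 7, 8}, so |A + B| = 6.
Verify: 6 ≥ 4? Yes ✓.

CD lower bound = 4, actual |A + B| = 6.


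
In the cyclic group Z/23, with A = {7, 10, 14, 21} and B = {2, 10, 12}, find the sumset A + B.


Work in Z/23Z: reduce every sum a + b modulo 23.
Enumerate all 12 pairs:
a = 7: 7+2=9, 7+10=17, 7+12=19
a = 10: 10+2=12, 10+10=20, 10+12=22
a = 14: 14+2=16, 14+10=1, 14+12=3
a = 21: 21+2=0, 21+10=8, 21+12=10
Distinct residues collected: {0, 1, 3, 8, 9, 10, 12, 16, 17, 19, 20, 22}
|A + B| = 12 (out of 23 total residues).

A + B = {0, 1, 3, 8, 9, 10, 12, 16, 17, 19, 20, 22}


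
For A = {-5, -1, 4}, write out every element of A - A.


A - A = {a - a' : a, a' ∈ A}.
Compute a - a' for each ordered pair (a, a'):
a = -5: -5--5=0, -5--1=-4, -5-4=-9
a = -1: -1--5=4, -1--1=0, -1-4=-5
a = 4: 4--5=9, 4--1=5, 4-4=0
Collecting distinct values (and noting 0 appears from a-a):
A - A = {-9, -5, -4, 0, 4, 5, 9}
|A - A| = 7

A - A = {-9, -5, -4, 0, 4, 5, 9}


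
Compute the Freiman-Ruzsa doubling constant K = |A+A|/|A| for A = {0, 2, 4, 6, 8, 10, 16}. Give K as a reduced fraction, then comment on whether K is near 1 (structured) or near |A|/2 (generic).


|A| = 7.
Compute A + A by enumerating all 49 pairs.
A + A = {0, 2, 4, 6, 8, 10, 12, 14, 16, 18, 20, 22, 24, 26, 32}, so |A + A| = 15.
K = |A + A| / |A| = 15/7 (already in lowest terms) ≈ 2.1429.
Reference: AP of size 7 gives K = 13/7 ≈ 1.8571; a fully generic set of size 7 gives K ≈ 4.0000.

|A| = 7, |A + A| = 15, K = 15/7.
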